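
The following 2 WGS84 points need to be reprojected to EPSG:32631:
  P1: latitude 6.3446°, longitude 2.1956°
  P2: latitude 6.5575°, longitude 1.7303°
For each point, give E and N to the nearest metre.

UTM zone 31N: λ₀ = 3°, k₀ = 0.9996.
P1 (6.3446°, 2.1956°) → (411032.138, 701366.663) m.
P2 (6.5575°, 1.7303°) → (359621.113, 725010.127) m.

P1: E 411032 m, N 701367 m; P2: E 359621 m, N 725010 m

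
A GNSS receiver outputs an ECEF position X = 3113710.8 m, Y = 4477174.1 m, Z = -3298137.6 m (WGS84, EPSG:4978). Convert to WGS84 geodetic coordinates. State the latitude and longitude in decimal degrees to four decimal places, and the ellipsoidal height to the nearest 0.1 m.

λ = atan2(Y, X) = 55.18279952°; p = √(X²+Y²) = 5453465.2 m.
Bowring's method on WGS84 (a = 6378137 m, b = 6356752.314 m) gives φ = -31.33529965°, h = 835.890 m.

lat -31.3353°, lon 55.1828°, h 835.9 m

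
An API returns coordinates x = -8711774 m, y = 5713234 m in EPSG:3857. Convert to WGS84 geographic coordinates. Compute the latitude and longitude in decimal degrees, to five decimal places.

R = 6378137 m. λ = x/R = -78.25919736°.
φ = 2·arctan(exp(y/R)) − 90° = 2·arctan(2.44918) − 90° = 45.57960078°.

lat 45.57960°, lon -78.25920°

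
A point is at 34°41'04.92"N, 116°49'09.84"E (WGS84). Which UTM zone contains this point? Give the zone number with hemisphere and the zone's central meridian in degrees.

UTM zone = ⌊(λ + 180)/6⌋ + 1; 116.8194° ∈ [114°, 120°) → zone 50.
Hemisphere: N (φ ≥ 0).
Central meridian λ₀ = 6×50 − 183 = 117°.

Zone 50N, central meridian 117°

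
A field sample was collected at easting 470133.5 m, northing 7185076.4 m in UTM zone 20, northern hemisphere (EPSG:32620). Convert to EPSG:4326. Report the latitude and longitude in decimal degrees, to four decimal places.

Zone 20N: λ₀ = -63°, k₀ = 0.9996, false easting 500000 m.
Meridian distance M = (N − FN)/k₀ = 7187951.6 m.
Inverse transverse Mercator on WGS84 gives φ = 64.78889977°, λ = -63.62839965°.

lat 64.7889°, lon -63.6284°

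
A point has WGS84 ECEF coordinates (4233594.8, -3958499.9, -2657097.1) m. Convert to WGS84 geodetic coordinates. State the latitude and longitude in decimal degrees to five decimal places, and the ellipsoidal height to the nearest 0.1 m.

lat -24.77470°, lon -43.07670°, h 1579.4 m

λ = atan2(Y, X) = -43.07669995°; p = √(X²+Y²) = 5795950.9 m.
Bowring's method on WGS84 (a = 6378137 m, b = 6356752.314 m) gives φ = -24.77469962°, h = 1579.411 m.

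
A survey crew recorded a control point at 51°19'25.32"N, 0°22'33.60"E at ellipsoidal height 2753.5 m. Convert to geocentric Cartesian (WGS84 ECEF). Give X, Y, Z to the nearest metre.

X 3995615 m, Y 26221 m, Z 4958278 m

WGS84: a = 6378137 m, e² = 0.006694380; N(φ) = a/√(1−e²sin²φ) = 6391188.540 m.
X = (N+h)·cosφ·cosλ = 3995614.835 m; Y = (N+h)·cosφ·sinλ = 26221.351 m; Z = (N(1−e²)+h)·sinφ = 4958278.199 m.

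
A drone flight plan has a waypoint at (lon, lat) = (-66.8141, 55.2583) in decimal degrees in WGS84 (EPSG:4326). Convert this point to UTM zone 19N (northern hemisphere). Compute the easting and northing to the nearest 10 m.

Zone 19 central meridian λ₀ = 6×19 − 183 = -69°; Δλ = +2.1859°.
Transverse Mercator on WGS84 with k₀ = 0.9996 gives E = 638917.308 m, N = 6125713.361 m.

E 638920 m, N 6125710 m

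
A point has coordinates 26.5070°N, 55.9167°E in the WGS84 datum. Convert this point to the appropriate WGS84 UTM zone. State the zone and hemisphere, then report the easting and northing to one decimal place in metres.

Longitude 55.9167° lies in the 6° band [54°, 60°), giving zone 40; latitude is north of the equator, so 40N.
Zone 40 central meridian λ₀ = 6×40 − 183 = 57°; Δλ = -1.0833°.
Transverse Mercator on WGS84 with k₀ = 0.9996 gives E = 392051.564 m, N = 2932288.352 m.

Zone 40N: E 392051.6 m, N 2932288.4 m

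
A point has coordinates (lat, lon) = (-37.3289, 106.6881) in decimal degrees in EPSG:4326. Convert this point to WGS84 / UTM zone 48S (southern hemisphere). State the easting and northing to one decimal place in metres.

E 649556.9 m, N 5867304.5 m

Zone 48 central meridian λ₀ = 6×48 − 183 = 105°; Δλ = +1.6881°.
Transverse Mercator on WGS84 with k₀ = 0.9996 gives E = 649556.861 m, N = 5867304.457 m.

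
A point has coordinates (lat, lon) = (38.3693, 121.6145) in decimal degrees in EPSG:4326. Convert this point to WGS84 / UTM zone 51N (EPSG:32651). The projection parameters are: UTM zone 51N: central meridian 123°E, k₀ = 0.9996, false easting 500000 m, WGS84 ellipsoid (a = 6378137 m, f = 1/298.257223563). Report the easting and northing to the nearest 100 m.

Zone 51 central meridian λ₀ = 6×51 − 183 = 123°; Δλ = -1.3855°.
Transverse Mercator on WGS84 with k₀ = 0.9996 gives E = 378966.613 m, N = 4247699.378 m.

E 379000 m, N 4247700 m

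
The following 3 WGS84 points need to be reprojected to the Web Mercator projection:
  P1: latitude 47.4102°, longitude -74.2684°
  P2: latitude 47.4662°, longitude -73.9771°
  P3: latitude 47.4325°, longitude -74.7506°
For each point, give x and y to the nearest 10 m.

Web Mercator: x = R·λ, y = R·ln tan(π/4+φ/2), R = 6378137 m.
P1 (47.4102°, -74.2684°) → (-8267520.470, 6009288.076) m.
P2 (47.4662°, -73.9771°) → (-8235093.102, 6018504.560) m.
P3 (47.4325°, -74.7506°) → (-8321198.728, 6012957.036) m.

P1: x -8267520 m, y 6009290 m; P2: x -8235090 m, y 6018500 m; P3: x -8321200 m, y 6012960 m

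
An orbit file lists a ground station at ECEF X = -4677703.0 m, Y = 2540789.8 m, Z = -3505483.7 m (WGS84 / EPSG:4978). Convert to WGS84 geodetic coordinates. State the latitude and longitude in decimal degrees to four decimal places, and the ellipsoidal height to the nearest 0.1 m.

λ = atan2(Y, X) = 151.49050032°; p = √(X²+Y²) = 5323205.6 m.
Bowring's method on WGS84 (a = 6378137 m, b = 6356752.314 m) gives φ = -33.54299983°, h = 2123.507 m.

lat -33.5430°, lon 151.4905°, h 2123.5 m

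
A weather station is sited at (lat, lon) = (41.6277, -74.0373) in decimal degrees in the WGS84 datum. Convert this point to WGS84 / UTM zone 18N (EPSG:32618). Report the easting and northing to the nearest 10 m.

E 580190 m, N 4608890 m

Zone 18 central meridian λ₀ = 6×18 − 183 = -75°; Δλ = +0.9627°.
Transverse Mercator on WGS84 with k₀ = 0.9996 gives E = 580192.018 m, N = 4608889.083 m.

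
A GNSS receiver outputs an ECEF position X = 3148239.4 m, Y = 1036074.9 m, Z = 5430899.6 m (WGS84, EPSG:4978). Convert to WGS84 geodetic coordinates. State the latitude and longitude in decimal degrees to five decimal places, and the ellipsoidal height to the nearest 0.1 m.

λ = atan2(Y, X) = 18.21619989°; p = √(X²+Y²) = 3314341.9 m.
Bowring's method on WGS84 (a = 6378137 m, b = 6356752.314 m) gives φ = 58.77619994°, h = -181.379 m.

lat 58.77620°, lon 18.21620°, h -181.4 m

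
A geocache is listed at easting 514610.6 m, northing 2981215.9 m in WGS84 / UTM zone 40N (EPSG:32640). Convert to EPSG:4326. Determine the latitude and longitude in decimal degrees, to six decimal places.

lat 26.952800°, lon 57.147200°

Zone 40N: λ₀ = 57°, k₀ = 0.9996, false easting 500000 m.
Meridian distance M = (N − FN)/k₀ = 2982408.9 m.
Inverse transverse Mercator on WGS84 gives φ = 26.95279970°, λ = 57.14720022°.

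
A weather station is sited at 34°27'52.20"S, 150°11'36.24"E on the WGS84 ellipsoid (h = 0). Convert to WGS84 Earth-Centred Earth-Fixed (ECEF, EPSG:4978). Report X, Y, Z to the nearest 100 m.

WGS84: a = 6378137 m, e² = 0.006694380; N(φ) = a/√(1−e²sin²φ) = 6384984.715 m.
X = (N+h)·cosφ·cosλ = -4567852.728 m; Y = (N+h)·cosφ·sinλ = 2616732.731 m; Z = (N(1−e²)+h)·sinφ = -3589045.796 m.

X -4567900 m, Y 2616700 m, Z -3589000 m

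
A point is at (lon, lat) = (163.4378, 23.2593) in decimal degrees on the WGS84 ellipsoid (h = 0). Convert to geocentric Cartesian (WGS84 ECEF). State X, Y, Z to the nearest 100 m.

WGS84: a = 6378137 m, e² = 0.006694380; N(φ) = a/√(1−e²sin²φ) = 6381468.756 m.
X = (N+h)·cosφ·cosλ = -5619584.642 m; Y = (N+h)·cosφ·sinλ = 1671234.817 m; Z = (N(1−e²)+h)·sinφ = 2503127.429 m.

X -5619600 m, Y 1671200 m, Z 2503100 m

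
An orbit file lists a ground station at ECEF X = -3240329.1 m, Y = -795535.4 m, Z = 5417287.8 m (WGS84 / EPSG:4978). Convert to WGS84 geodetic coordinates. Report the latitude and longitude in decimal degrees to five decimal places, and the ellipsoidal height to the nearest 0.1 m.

λ = atan2(Y, X) = -166.20609964°; p = √(X²+Y²) = 3336556.5 m.
Bowring's method on WGS84 (a = 6378137 m, b = 6356752.314 m) gives φ = 58.54229961°, h = -252.688 m.

lat 58.54230°, lon -166.20610°, h -252.7 m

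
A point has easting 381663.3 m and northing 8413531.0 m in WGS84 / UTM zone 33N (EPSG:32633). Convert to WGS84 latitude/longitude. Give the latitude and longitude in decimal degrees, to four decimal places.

Zone 33N: λ₀ = 15°, k₀ = 0.9996, false easting 500000 m.
Meridian distance M = (N − FN)/k₀ = 8416897.8 m.
Inverse transverse Mercator on WGS84 gives φ = 75.76720026°, λ = 10.68460017°.

lat 75.7672°, lon 10.6846°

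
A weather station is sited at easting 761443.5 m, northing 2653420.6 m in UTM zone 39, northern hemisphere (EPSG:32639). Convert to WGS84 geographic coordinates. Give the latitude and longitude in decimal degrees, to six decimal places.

lat 23.971200°, lon 53.569300°

Zone 39N: λ₀ = 51°, k₀ = 0.9996, false easting 500000 m.
Meridian distance M = (N − FN)/k₀ = 2654482.4 m.
Inverse transverse Mercator on WGS84 gives φ = 23.97119973°, λ = 53.56930009°.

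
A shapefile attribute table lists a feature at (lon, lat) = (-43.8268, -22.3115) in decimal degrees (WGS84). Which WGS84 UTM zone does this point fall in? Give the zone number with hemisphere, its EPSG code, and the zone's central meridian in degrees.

UTM zone = ⌊(λ + 180)/6⌋ + 1; -43.8268° ∈ [-48°, -42°) → zone 23.
Hemisphere: S (φ < 0).
Central meridian λ₀ = 6×23 − 183 = -45°.
EPSG code: 32723.

Zone 23S (EPSG:32723), central meridian -45°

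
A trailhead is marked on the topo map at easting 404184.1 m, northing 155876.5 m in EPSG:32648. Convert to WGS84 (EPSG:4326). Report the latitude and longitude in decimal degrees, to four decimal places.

Zone 48N: λ₀ = 105°, k₀ = 0.9996, false easting 500000 m.
Meridian distance M = (N − FN)/k₀ = 155938.9 m.
Inverse transverse Mercator on WGS84 gives φ = 1.41010039°, λ = 104.13870022°.

lat 1.4101°, lon 104.1387°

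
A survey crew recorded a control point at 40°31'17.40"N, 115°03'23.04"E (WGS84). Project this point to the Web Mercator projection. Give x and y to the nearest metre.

x 12808020 m, y 4942017 m

Web Mercator is spherical with R = a = 6378137 m.
x = R·λ = 6378137 × 2.008113005 = 12808019.861 m.
y = R·ln tan(π/4 + φ/2) = 6378137 × 0.774837099 = 4942017.169 m.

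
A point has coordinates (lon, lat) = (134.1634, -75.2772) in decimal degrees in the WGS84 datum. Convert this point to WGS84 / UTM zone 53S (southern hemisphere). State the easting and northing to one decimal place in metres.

E 476267.5 m, N 1645297.0 m

Zone 53 central meridian λ₀ = 6×53 − 183 = 135°; Δλ = -0.8366°.
Transverse Mercator on WGS84 with k₀ = 0.9996 gives E = 476267.483 m, N = 1645296.993 m.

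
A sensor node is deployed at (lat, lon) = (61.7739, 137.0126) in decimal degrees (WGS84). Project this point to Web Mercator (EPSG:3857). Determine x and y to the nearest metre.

x 15252173 m, y 8805729 m

Web Mercator is spherical with R = a = 6378137 m.
x = R·λ = 6378137 × 2.391320987 = 15252172.864 m.
y = R·ln tan(π/4 + φ/2) = 6378137 × 1.380611387 = 8805728.572 m.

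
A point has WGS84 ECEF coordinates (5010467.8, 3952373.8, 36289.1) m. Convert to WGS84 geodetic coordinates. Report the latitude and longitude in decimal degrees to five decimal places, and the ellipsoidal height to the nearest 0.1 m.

λ = atan2(Y, X) = 38.26720000°; p = √(X²+Y²) = 6381696.2 m.
Bowring's method on WGS84 (a = 6378137 m, b = 6356752.314 m) gives φ = 0.32799966°, h = 3663.059 m.

lat 0.32800°, lon 38.26720°, h 3663.1 m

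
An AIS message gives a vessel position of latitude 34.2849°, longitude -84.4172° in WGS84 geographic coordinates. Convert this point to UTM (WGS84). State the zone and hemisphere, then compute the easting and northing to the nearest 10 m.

Zone 16N: E 737750 m, N 3796770 m

Longitude -84.4172° lies in the 6° band [-90°, -84°), giving zone 16; latitude is north of the equator, so 16N.
Zone 16 central meridian λ₀ = 6×16 − 183 = -87°; Δλ = +2.5828°.
Transverse Mercator on WGS84 with k₀ = 0.9996 gives E = 737746.403 m, N = 3796765.629 m.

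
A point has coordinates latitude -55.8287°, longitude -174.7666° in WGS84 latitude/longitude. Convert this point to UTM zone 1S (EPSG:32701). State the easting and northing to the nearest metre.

E 639895 m, N 3810729 m

Zone 1 central meridian λ₀ = 6×1 − 183 = -177°; Δλ = +2.2334°.
Transverse Mercator on WGS84 with k₀ = 0.9996 gives E = 639894.698 m, N = 3810729.052 m.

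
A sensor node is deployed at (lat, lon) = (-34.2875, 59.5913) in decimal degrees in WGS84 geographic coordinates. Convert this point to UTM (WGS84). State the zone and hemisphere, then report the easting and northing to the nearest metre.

Longitude 59.5913° lies in the 6° band [54°, 60°), giving zone 40; latitude is south of the equator, so 40S.
Zone 40 central meridian λ₀ = 6×40 − 183 = 57°; Δλ = +2.5913°.
Transverse Mercator on WGS84 with k₀ = 0.9996 gives E = 738521.670 m, N = 6202926.047 m.

Zone 40S: E 738522 m, N 6202926 m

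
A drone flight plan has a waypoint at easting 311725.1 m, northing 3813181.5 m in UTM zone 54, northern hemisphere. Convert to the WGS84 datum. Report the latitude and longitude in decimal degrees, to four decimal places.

Zone 54N: λ₀ = 141°, k₀ = 0.9996, false easting 500000 m.
Meridian distance M = (N − FN)/k₀ = 3814707.4 m.
Inverse transverse Mercator on WGS84 gives φ = 34.44299967°, λ = 138.95070027°.

lat 34.4430°, lon 138.9507°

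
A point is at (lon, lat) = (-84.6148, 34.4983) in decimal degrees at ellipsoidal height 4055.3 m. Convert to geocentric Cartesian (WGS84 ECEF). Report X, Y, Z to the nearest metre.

X 494172 m, Y -5242252 m, Z 3594433 m

WGS84: a = 6378137 m, e² = 0.006694380; N(φ) = a/√(1−e²sin²φ) = 6384996.507 m.
X = (N+h)·cosφ·cosλ = 494172.495 m; Y = (N+h)·cosφ·sinλ = -5242251.667 m; Z = (N(1−e²)+h)·sinφ = 3594433.371 m.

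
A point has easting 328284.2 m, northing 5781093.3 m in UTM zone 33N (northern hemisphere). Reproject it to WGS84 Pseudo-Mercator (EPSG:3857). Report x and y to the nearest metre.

x 1390369 m, y 6827946 m

Unproject from UTM 33N (λ₀ = 15°) → φ = 52.15359985°, λ = 12.48989993°.
Web Mercator (R = 6378137 m): x = 1390369.300 m, y = 6827946.068 m.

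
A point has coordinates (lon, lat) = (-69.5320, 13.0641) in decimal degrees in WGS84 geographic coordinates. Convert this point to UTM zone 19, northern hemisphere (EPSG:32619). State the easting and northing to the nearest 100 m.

Zone 19 central meridian λ₀ = 6×19 − 183 = -69°; Δλ = -0.5320°.
Transverse Mercator on WGS84 with k₀ = 0.9996 gives E = 442323.288 m, N = 1444284.845 m.

E 442300 m, N 1444300 m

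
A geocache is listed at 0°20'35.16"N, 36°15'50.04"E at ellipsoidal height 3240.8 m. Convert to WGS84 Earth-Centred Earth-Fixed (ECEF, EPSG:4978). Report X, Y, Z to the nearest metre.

X 5145220 m, Y 3774551 m, Z 37957 m

WGS84: a = 6378137 m, e² = 0.006694380; N(φ) = a/√(1−e²sin²φ) = 6378137.766 m.
X = (N+h)·cosφ·cosλ = 5145220.486 m; Y = (N+h)·cosφ·sinλ = 3774551.407 m; Z = (N(1−e²)+h)·sinφ = 37957.218 m.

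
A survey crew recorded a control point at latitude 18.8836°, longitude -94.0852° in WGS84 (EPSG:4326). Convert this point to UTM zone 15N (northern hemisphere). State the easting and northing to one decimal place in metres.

E 385698.2 m, N 2088298.5 m

Zone 15 central meridian λ₀ = 6×15 − 183 = -93°; Δλ = -1.0852°.
Transverse Mercator on WGS84 with k₀ = 0.9996 gives E = 385698.194 m, N = 2088298.492 m.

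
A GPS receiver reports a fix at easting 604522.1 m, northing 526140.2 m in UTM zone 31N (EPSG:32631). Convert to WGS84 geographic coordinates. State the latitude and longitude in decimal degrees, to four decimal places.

lat 4.7594°, lon 3.9425°

Zone 31N: λ₀ = 3°, k₀ = 0.9996, false easting 500000 m.
Meridian distance M = (N − FN)/k₀ = 526350.7 m.
Inverse transverse Mercator on WGS84 gives φ = 4.75940028°, λ = 3.94249985°.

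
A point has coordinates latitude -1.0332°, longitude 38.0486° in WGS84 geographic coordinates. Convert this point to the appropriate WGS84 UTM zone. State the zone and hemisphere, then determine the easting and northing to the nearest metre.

Longitude 38.0486° lies in the 6° band [36°, 42°), giving zone 37; latitude is south of the equator, so 37S.
Zone 37 central meridian λ₀ = 6×37 − 183 = 39°; Δλ = -0.9514°.
Transverse Mercator on WGS84 with k₀ = 0.9996 gives E = 394145.203 m, N = 9885784.384 m.

Zone 37S: E 394145 m, N 9885784 m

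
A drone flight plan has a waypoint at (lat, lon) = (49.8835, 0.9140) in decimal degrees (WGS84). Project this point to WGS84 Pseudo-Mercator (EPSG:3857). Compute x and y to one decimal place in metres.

x 101746.0 m, y 6426124.5 m

Web Mercator is spherical with R = a = 6378137 m.
x = R·λ = 6378137 × 0.015952309 = 101746.015 m.
y = R·ln tan(π/4 + φ/2) = 6378137 × 1.007523746 = 6426124.485 m.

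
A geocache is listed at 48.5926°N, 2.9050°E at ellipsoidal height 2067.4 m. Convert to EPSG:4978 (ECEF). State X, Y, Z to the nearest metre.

WGS84: a = 6378137 m, e² = 0.006694380; N(φ) = a/√(1−e²sin²φ) = 6390180.568 m.
X = (N+h)·cosφ·cosλ = 4222455.576 m; Y = (N+h)·cosφ·sinλ = 214269.798 m; Z = (N(1−e²)+h)·sinφ = 4762265.131 m.

X 4222456 m, Y 214270 m, Z 4762265 m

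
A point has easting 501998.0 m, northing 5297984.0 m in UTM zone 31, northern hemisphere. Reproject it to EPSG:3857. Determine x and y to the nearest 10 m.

x 336930 m, y 6079480 m

Unproject from UTM 31N (λ₀ = 3°) → φ = 47.83520002°, λ = 3.02669953°.
Web Mercator (R = 6378137 m): x = 336930.651 m, y = 6079481.650 m.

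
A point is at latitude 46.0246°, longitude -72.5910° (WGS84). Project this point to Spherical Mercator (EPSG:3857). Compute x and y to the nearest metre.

Web Mercator is spherical with R = a = 6378137 m.
x = R·λ = 6378137 × -1.266951957 = -8080793.156 m.
y = R·ln tan(π/4 + φ/2) = 6378137 × 0.906893700 = 5784292.264 m.

x -8080793 m, y 5784292 m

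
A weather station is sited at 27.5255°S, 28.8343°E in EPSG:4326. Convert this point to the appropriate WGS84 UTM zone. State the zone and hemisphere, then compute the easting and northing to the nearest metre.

Zone 35S: E 681155 m, N 6954018 m

Longitude 28.8343° lies in the 6° band [24°, 30°), giving zone 35; latitude is south of the equator, so 35S.
Zone 35 central meridian λ₀ = 6×35 − 183 = 27°; Δλ = +1.8343°.
Transverse Mercator on WGS84 with k₀ = 0.9996 gives E = 681154.686 m, N = 6954018.198 m.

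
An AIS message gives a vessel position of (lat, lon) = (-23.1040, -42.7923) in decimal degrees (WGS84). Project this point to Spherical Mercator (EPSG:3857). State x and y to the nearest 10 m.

x -4763620 m, y -2644600 m

Web Mercator is spherical with R = a = 6378137 m.
x = R·λ = 6378137 × -0.746866530 = -4763617.046 m.
y = R·ln tan(π/4 + φ/2) = 6378137 × -0.414635266 = -2644600.533 m.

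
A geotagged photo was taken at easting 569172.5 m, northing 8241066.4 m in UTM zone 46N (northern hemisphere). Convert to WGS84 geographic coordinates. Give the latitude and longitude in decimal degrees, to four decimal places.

Zone 46N: λ₀ = 93°, k₀ = 0.9996, false easting 500000 m.
Meridian distance M = (N − FN)/k₀ = 8244364.1 m.
Inverse transverse Mercator on WGS84 gives φ = 74.24830001°, λ = 95.28330038°.

lat 74.2483°, lon 95.2833°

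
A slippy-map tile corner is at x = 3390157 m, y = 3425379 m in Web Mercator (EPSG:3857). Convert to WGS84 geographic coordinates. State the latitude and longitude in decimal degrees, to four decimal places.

lat 29.3900°, lon 30.4543°

R = 6378137 m. λ = x/R = 30.45429849°.
φ = 2·arctan(exp(y/R)) − 90° = 2·arctan(1.71095) − 90° = 29.39000343°.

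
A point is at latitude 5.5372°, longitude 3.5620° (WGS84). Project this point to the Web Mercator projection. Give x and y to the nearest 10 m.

x 396520 m, y 617360 m

Web Mercator is spherical with R = a = 6378137 m.
x = R·λ = 6378137 × 0.062168628 = 396520.026 m.
y = R·ln tan(π/4 + φ/2) = 6378137 × 0.096793159 = 617360.032 m.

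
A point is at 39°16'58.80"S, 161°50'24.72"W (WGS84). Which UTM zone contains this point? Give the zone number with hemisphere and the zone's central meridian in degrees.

Zone 4S, central meridian -159°

UTM zone = ⌊(λ + 180)/6⌋ + 1; -161.8402° ∈ [-162°, -156°) → zone 4.
Hemisphere: S (φ < 0).
Central meridian λ₀ = 6×4 − 183 = -159°.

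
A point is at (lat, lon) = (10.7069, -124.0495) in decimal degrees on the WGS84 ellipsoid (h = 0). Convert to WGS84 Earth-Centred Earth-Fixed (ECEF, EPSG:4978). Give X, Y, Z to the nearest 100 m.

WGS84: a = 6378137 m, e² = 0.006694380; N(φ) = a/√(1−e²sin²φ) = 6378874.005 m.
X = (N+h)·cosφ·cosλ = -3509408.709 m; Y = (N+h)·cosφ·sinλ = -5193228.762 m; Z = (N(1−e²)+h)·sinφ = 1177165.273 m.

X -3509400 m, Y -5193200 m, Z 1177200 m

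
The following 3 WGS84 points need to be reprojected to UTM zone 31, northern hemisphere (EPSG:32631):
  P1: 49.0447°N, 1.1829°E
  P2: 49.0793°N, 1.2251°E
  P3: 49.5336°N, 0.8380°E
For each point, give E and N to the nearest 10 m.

UTM zone 31N: λ₀ = 3°, k₀ = 0.9996.
P1 (49.0447°, 1.1829°) → (367214.803, 5434015.330) m.
P2 (49.0793°, 1.2251°) → (370388.476, 5437788.407) m.
P3 (49.5336°, 0.8380°) → (343567.834, 5489022.200) m.

P1: E 367210 m, N 5434020 m; P2: E 370390 m, N 5437790 m; P3: E 343570 m, N 5489020 m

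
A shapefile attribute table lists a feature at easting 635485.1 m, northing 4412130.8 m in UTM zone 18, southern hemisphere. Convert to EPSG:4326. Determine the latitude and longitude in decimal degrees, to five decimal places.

Zone 18S: λ₀ = -75°, k₀ = 0.9996, false easting 500000 m, false northing 10000000 m.
Meridian distance M = (N − FN)/k₀ = -5590105.2 m.
Inverse transverse Mercator on WGS84 gives φ = -50.42719983°, λ = -73.09249969°.

lat -50.42720°, lon -73.09250°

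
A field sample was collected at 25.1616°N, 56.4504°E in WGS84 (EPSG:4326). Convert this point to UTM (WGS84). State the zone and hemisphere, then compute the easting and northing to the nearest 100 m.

Longitude 56.4504° lies in the 6° band [54°, 60°), giving zone 40; latitude is north of the equator, so 40N.
Zone 40 central meridian λ₀ = 6×40 − 183 = 57°; Δλ = -0.5496°.
Transverse Mercator on WGS84 with k₀ = 0.9996 gives E = 444612.236 m, N = 2782954.629 m.

Zone 40N: E 444600 m, N 2783000 m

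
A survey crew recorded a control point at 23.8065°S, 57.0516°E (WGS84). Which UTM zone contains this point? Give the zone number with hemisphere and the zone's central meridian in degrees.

UTM zone = ⌊(λ + 180)/6⌋ + 1; 57.0516° ∈ [54°, 60°) → zone 40.
Hemisphere: S (φ < 0).
Central meridian λ₀ = 6×40 − 183 = 57°.

Zone 40S, central meridian 57°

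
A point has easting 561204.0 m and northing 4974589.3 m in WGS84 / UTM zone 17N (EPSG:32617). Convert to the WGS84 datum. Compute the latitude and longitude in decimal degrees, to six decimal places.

lat 44.922100°, lon -80.224500°

Zone 17N: λ₀ = -81°, k₀ = 0.9996, false easting 500000 m.
Meridian distance M = (N − FN)/k₀ = 4976579.9 m.
Inverse transverse Mercator on WGS84 gives φ = 44.92210045°, λ = -80.22450045°.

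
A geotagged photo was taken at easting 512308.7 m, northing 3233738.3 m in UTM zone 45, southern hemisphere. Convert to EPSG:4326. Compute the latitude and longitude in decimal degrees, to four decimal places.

Zone 45S: λ₀ = 87°, k₀ = 0.9996, false easting 500000 m, false northing 10000000 m.
Meridian distance M = (N − FN)/k₀ = -6768969.3 m.
Inverse transverse Mercator on WGS84 gives φ = -61.03100013°, λ = 87.22779950°.

lat -61.0310°, lon 87.2278°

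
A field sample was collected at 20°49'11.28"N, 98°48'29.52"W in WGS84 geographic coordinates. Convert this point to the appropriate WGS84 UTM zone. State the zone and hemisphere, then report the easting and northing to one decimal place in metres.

Zone 14N: E 519957.4 m, N 2302216.5 m

Longitude -98.8082° lies in the 6° band [-102°, -96°), giving zone 14; latitude is north of the equator, so 14N.
Zone 14 central meridian λ₀ = 6×14 − 183 = -99°; Δλ = +0.1918°.
Transverse Mercator on WGS84 with k₀ = 0.9996 gives E = 519957.401 m, N = 2302216.494 m.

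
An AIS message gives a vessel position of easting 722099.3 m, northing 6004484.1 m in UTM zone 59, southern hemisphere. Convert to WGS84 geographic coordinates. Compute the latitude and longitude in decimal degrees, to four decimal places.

lat -36.0789°, lon 173.4665°

Zone 59S: λ₀ = 171°, k₀ = 0.9996, false easting 500000 m, false northing 10000000 m.
Meridian distance M = (N − FN)/k₀ = -3997114.7 m.
Inverse transverse Mercator on WGS84 gives φ = -36.07889972°, λ = 173.46649957°.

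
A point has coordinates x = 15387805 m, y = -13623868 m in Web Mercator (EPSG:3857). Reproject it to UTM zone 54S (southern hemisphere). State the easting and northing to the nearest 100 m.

Web Mercator inverse (R = 6378137 m) → φ = -76.52650058°, λ = 138.23100421°.
UTM 54S forward: E = 428006.073 m, N = 1504372.555 m.

E 428000 m, N 1504400 m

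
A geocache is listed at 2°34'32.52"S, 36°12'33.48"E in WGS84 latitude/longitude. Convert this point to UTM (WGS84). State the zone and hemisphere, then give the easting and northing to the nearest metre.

Zone 37S: E 189654 m, N 9714966 m

Longitude 36.2093° lies in the 6° band [36°, 42°), giving zone 37; latitude is south of the equator, so 37S.
Zone 37 central meridian λ₀ = 6×37 − 183 = 39°; Δλ = -2.7907°.
Transverse Mercator on WGS84 with k₀ = 0.9996 gives E = 189653.530 m, N = 9714965.979 m.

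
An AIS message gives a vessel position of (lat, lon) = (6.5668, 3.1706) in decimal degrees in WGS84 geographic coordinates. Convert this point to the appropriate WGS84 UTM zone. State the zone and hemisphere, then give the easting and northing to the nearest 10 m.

Zone 31N: E 518860 m, N 725860 m

Longitude 3.1706° lies in the 6° band [0°, 6°), giving zone 31; latitude is north of the equator, so 31N.
Zone 31 central meridian λ₀ = 6×31 − 183 = 3°; Δλ = +0.1706°.
Transverse Mercator on WGS84 with k₀ = 0.9996 gives E = 518859.815 m, N = 725863.750 m.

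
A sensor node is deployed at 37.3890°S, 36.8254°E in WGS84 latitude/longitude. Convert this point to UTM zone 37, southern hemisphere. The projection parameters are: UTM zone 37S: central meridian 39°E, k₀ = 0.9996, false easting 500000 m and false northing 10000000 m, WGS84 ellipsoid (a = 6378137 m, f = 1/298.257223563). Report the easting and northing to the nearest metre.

E 307491 m, N 5859754 m

Zone 37 central meridian λ₀ = 6×37 − 183 = 39°; Δλ = -2.1746°.
Transverse Mercator on WGS84 with k₀ = 0.9996 gives E = 307490.528 m, N = 5859754.232 m.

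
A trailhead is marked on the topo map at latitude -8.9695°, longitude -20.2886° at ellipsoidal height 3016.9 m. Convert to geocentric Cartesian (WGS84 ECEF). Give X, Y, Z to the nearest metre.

WGS84: a = 6378137 m, e² = 0.006694380; N(φ) = a/√(1−e²sin²φ) = 6378656.000 m.
X = (N+h)·cosφ·cosλ = 5912544.016 m; Y = (N+h)·cosφ·sinλ = -2185779.165 m; Z = (N(1−e²)+h)·sinφ = -988300.663 m.

X 5912544 m, Y -2185779 m, Z -988301 m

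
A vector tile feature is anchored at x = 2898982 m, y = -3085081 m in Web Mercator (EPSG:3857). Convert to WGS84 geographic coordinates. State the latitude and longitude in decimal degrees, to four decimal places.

lat -26.6923°, lon 26.0420°

R = 6378137 m. λ = x/R = 26.04199839°.
φ = 2·arctan(exp(y/R)) − 90° = 2·arctan(0.61650) − 90° = -26.69229986°.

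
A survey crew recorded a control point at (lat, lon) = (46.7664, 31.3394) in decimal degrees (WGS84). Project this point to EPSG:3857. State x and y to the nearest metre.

Web Mercator is spherical with R = a = 6378137 m.
x = R·λ = 6378137 × 0.546975716 = 3488686.050 m.
y = R·ln tan(π/4 + φ/2) = 6378137 × 0.925666478 = 5904027.613 m.

x 3488686 m, y 5904028 m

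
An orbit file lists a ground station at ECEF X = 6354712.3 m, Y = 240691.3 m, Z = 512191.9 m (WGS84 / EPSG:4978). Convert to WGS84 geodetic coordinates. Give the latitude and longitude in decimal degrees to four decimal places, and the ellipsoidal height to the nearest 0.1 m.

lat 4.6357°, lon 2.1691°, h 1863.7 m

λ = atan2(Y, X) = 2.16910004°; p = √(X²+Y²) = 6359268.9 m.
Bowring's method on WGS84 (a = 6378137 m, b = 6356752.314 m) gives φ = 4.63569977°, h = 1863.688 m.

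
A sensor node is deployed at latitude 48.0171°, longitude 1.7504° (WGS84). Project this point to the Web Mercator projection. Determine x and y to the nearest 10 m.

x 194850 m, y 6109700 m

Web Mercator is spherical with R = a = 6378137 m.
x = R·λ = 6378137 × 0.030550243 = 194853.637 m.
y = R·ln tan(π/4 + φ/2) = 6378137 × 0.957912967 = 6109700.137 m.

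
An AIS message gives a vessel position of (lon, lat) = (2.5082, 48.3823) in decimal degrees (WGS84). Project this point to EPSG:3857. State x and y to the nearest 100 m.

x 279200 m, y 6170700 m

Web Mercator is spherical with R = a = 6378137 m.
x = R·λ = 6378137 × 0.043776348 = 279211.547 m.
y = R·ln tan(π/4 + φ/2) = 6378137 × 0.967475806 = 6170693.236 m.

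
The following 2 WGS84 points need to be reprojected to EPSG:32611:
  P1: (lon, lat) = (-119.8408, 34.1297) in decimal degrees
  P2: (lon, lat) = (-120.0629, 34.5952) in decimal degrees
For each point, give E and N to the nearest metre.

P1: E 238018 m, N 3780183 m; P2: E 219088 m, N 3832419 m

UTM zone 11N: λ₀ = -117°, k₀ = 0.9996.
P1 (34.1297°, -119.8408°) → (238017.596, 3780182.774) m.
P2 (34.5952°, -120.0629°) → (219087.956, 3832419.306) m.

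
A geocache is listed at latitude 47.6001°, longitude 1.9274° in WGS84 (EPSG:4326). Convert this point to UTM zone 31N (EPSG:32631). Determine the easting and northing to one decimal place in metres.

E 419372.9 m, N 5272411.9 m

Zone 31 central meridian λ₀ = 6×31 − 183 = 3°; Δλ = -1.0726°.
Transverse Mercator on WGS84 with k₀ = 0.9996 gives E = 419372.905 m, N = 5272411.890 m.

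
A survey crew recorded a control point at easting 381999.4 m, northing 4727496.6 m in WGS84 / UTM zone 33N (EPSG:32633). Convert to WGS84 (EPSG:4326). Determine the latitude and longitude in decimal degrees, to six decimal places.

Zone 33N: λ₀ = 15°, k₀ = 0.9996, false easting 500000 m.
Meridian distance M = (N − FN)/k₀ = 4729388.4 m.
Inverse transverse Mercator on WGS84 gives φ = 42.69090013°, λ = 13.55950043°.

lat 42.690900°, lon 13.559500°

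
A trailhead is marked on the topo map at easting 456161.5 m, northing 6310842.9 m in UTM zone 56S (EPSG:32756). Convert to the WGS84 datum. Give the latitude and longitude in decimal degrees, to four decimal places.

lat -33.3407°, lon 152.5289°

Zone 56S: λ₀ = 153°, k₀ = 0.9996, false easting 500000 m, false northing 10000000 m.
Meridian distance M = (N − FN)/k₀ = -3690633.4 m.
Inverse transverse Mercator on WGS84 gives φ = -33.34070028°, λ = 152.52889976°.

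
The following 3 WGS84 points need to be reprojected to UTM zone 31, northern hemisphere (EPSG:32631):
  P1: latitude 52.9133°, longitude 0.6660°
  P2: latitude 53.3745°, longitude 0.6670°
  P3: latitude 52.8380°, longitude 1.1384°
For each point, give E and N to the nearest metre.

P1: E 343063 m, N 5865176 m; P2: E 344802 m, N 5916468 m; P3: E 374606 m, N 5855873 m

UTM zone 31N: λ₀ = 3°, k₀ = 0.9996.
P1 (52.9133°, 0.6660°) → (343062.613, 5865176.474) m.
P2 (53.3745°, 0.6670°) → (344801.961, 5916468.323) m.
P3 (52.8380°, 1.1384°) → (374606.160, 5855873.277) m.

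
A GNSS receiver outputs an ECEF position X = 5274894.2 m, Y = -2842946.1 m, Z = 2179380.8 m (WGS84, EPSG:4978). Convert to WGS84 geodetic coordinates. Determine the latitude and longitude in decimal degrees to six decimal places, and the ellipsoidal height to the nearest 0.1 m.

λ = atan2(Y, X) = -28.32279995°; p = √(X²+Y²) = 5992232.6 m.
Bowring's method on WGS84 (a = 6378137 m, b = 6356752.314 m) gives φ = 20.11030004°, h = 621.459 m.

lat 20.110300°, lon -28.322800°, h 621.5 m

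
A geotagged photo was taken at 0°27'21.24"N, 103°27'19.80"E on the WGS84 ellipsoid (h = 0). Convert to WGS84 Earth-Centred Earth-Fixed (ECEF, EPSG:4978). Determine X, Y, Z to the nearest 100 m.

WGS84: a = 6378137 m, e² = 0.006694380; N(φ) = a/√(1−e²sin²φ) = 6378138.352 m.
X = (N+h)·cosφ·cosλ = -1484082.551 m; Y = (N+h)·cosφ·sinλ = 6202868.066 m; Z = (N(1−e²)+h)·sinφ = 50410.291 m.

X -1484100 m, Y 6202900 m, Z 50400 m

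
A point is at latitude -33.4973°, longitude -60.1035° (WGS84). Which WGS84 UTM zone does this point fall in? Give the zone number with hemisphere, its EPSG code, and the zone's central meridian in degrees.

Zone 20S (EPSG:32720), central meridian -63°

UTM zone = ⌊(λ + 180)/6⌋ + 1; -60.1035° ∈ [-66°, -60°) → zone 20.
Hemisphere: S (φ < 0).
Central meridian λ₀ = 6×20 − 183 = -63°.
EPSG code: 32720.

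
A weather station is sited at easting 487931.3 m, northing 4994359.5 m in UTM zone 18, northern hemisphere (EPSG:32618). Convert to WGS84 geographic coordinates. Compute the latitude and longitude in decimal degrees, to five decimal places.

lat 45.10260°, lon -75.15340°

Zone 18N: λ₀ = -75°, k₀ = 0.9996, false easting 500000 m.
Meridian distance M = (N − FN)/k₀ = 4996358.0 m.
Inverse transverse Mercator on WGS84 gives φ = 45.10259994°, λ = -75.15340039°.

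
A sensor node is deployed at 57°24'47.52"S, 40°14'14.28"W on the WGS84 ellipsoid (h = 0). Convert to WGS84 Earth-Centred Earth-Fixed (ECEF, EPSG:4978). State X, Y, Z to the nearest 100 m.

X 2628500 m, Y -2224200 m, Z -5350800 m

WGS84: a = 6378137 m, e² = 0.006694380; N(φ) = a/√(1−e²sin²φ) = 6393347.528 m.
X = (N+h)·cosφ·cosλ = 2628537.478 m; Y = (N+h)·cosφ·sinλ = -2224221.231 m; Z = (N(1−e²)+h)·sinφ = -5350822.523 m.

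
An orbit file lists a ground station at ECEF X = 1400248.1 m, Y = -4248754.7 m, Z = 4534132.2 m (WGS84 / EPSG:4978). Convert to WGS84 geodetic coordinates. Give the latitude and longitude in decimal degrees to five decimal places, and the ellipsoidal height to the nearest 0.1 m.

λ = atan2(Y, X) = -71.75950071°; p = √(X²+Y²) = 4473545.7 m.
Bowring's method on WGS84 (a = 6378137 m, b = 6356752.314 m) gives φ = 45.57769983°, h = 2260.295 m.

lat 45.57770°, lon -71.75950°, h 2260.3 m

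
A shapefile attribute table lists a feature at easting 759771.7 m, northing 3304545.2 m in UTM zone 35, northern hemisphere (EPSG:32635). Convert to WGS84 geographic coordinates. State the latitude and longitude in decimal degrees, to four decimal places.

lat 29.8441°, lon 29.6887°

Zone 35N: λ₀ = 27°, k₀ = 0.9996, false easting 500000 m.
Meridian distance M = (N − FN)/k₀ = 3305867.5 m.
Inverse transverse Mercator on WGS84 gives φ = 29.84410032°, λ = 29.68869970°.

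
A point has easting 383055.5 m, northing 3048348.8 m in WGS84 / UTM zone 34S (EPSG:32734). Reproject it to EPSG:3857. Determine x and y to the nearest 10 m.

Unproject from UTM 34S (λ₀ = 21°) → φ = -62.67680008°, λ = 18.71610081°.
Web Mercator (R = 6378137 m): x = 2083466.812 m, y = -9021436.616 m.

x 2083470 m, y -9021440 m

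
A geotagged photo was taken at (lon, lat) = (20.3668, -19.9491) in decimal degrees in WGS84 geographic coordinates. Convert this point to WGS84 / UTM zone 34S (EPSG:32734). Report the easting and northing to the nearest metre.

E 433742 m, N 7794026 m

Zone 34 central meridian λ₀ = 6×34 − 183 = 21°; Δλ = -0.6332°.
Transverse Mercator on WGS84 with k₀ = 0.9996 gives E = 433741.664 m, N = 7794026.351 m.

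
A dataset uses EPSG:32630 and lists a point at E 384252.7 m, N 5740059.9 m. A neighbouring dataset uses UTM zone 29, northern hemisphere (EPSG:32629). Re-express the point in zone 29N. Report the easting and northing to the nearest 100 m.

E 797900 m, N 5747600 m

UTM 30N → geographic: φ = 51.79940006°, λ = -4.67860001°.
UTM 29N (λ₀ = -9°) forward: E = 797924.268 m, N = 5747563.843 m.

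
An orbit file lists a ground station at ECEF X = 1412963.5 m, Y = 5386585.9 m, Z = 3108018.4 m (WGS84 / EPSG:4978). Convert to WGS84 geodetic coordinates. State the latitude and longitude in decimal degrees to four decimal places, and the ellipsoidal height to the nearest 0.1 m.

λ = atan2(Y, X) = 75.30179987°; p = √(X²+Y²) = 5568821.6 m.
Bowring's method on WGS84 (a = 6378137 m, b = 6356752.314 m) gives φ = 29.33029945°, h = 4386.709 m.

lat 29.3303°, lon 75.3018°, h 4386.7 m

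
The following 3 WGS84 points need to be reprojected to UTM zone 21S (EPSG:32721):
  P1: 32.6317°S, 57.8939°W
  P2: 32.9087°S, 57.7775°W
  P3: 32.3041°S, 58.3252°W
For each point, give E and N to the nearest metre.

UTM zone 21S: λ₀ = -57°, k₀ = 0.9996.
P1 (-32.6317°, -57.8939°) → (416148.943, 6389188.892) m.
P2 (-32.9087°, -57.7775°) → (427293.555, 6358566.482) m.
P3 (-32.3041°, -58.3252°) → (375237.866, 6425085.161) m.

P1: E 416149 m, N 6389189 m; P2: E 427294 m, N 6358566 m; P3: E 375238 m, N 6425085 m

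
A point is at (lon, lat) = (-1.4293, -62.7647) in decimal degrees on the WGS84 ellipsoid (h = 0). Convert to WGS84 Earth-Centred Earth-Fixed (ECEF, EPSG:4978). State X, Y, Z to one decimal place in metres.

X 2925771.8 m, Y -73001.4 m, Z -5648023.6 m

WGS84: a = 6378137 m, e² = 0.006694380; N(φ) = a/√(1−e²sin²φ) = 6395081.830 m.
X = (N+h)·cosφ·cosλ = 2925771.816 m; Y = (N+h)·cosφ·sinλ = -73001.421 m; Z = (N(1−e²)+h)·sinφ = -5648023.599 m.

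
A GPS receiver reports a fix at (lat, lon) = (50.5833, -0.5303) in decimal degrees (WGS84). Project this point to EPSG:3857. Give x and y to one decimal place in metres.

Web Mercator is spherical with R = a = 6378137 m.
x = R·λ = 6378137 × -0.009255481 = -59032.726 m.
y = R·ln tan(π/4 + φ/2) = 6378137 × 1.026618385 = 6547912.704 m.

x -59032.7 m, y 6547912.7 m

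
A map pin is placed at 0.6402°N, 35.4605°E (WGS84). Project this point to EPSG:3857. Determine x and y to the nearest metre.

x 3947445 m, y 71268 m

Web Mercator is spherical with R = a = 6378137 m.
x = R·λ = 6378137 × 0.618902479 = 3947444.803 m.
y = R·ln tan(π/4 + φ/2) = 6378137 × 0.011173830 = 71268.221 m.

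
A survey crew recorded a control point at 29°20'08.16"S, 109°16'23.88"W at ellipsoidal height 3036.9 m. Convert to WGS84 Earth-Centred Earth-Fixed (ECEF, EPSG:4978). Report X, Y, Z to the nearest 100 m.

X -1837600 m, Y -5255300 m, Z -3107900 m

WGS84: a = 6378137 m, e² = 0.006694380; N(φ) = a/√(1−e²sin²φ) = 6383267.454 m.
X = (N+h)·cosφ·cosλ = -1837642.758 m; Y = (N+h)·cosφ·sinλ = -5255333.585 m; Z = (N(1−e²)+h)·sinφ = -3107869.642 m.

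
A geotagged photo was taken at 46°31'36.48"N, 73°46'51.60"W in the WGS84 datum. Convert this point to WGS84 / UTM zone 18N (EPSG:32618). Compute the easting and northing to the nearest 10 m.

E 593490 m, N 5153300 m

Zone 18 central meridian λ₀ = 6×18 − 183 = -75°; Δλ = +1.2190°.
Transverse Mercator on WGS84 with k₀ = 0.9996 gives E = 593489.838 m, N = 5153303.070 m.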